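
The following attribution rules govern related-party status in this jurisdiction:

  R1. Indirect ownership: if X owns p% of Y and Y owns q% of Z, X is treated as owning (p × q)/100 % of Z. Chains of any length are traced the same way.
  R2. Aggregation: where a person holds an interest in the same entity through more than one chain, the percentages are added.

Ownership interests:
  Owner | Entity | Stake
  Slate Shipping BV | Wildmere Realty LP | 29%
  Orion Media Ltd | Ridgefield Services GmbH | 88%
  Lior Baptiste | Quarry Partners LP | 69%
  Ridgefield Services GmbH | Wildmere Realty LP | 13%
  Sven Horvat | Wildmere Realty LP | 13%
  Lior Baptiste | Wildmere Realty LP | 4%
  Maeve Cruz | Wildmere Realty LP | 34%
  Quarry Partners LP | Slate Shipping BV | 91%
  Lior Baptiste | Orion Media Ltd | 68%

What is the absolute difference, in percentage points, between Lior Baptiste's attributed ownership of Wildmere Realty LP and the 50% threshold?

Chain via Quarry Partners LP → Slate Shipping BV (R1): 69% × 91% × 29% = 18.2091% of Wildmere Realty LP.
Chain via Orion Media Ltd → Ridgefield Services GmbH (R1): 68% × 88% × 13% = 7.7792% of Wildmere Realty LP.
Direct interest in Wildmere Realty LP: 4%.
Aggregating (R2): 18.2091% + 7.7792% + 4% = 29.9883%.
29.9883% falls short of the 50% threshold by 20.0117 percentage points.

20.0117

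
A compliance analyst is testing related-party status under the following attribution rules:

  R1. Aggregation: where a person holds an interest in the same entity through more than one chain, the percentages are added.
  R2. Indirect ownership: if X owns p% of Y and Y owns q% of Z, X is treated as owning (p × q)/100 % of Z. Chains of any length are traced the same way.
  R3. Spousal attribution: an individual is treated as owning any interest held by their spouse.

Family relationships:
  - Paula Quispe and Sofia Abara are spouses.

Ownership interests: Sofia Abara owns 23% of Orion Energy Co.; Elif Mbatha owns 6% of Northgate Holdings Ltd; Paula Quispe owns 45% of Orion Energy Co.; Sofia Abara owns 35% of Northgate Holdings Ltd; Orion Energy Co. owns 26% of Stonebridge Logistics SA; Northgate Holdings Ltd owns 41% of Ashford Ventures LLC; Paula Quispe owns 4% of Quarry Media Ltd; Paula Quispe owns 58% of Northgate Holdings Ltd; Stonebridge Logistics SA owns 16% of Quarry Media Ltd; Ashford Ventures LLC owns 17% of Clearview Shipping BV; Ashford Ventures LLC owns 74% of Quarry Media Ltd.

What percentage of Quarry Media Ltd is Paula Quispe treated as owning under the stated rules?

35.045%

By spousal attribution (R3), Paula Quispe is treated as also owning Sofia Abara's interest in Northgate Holdings Ltd, giving 58% + 35% = 93%.
By spousal attribution (R3), Paula Quispe is treated as also owning Sofia Abara's interest in Orion Energy Co, giving 45% + 23% = 68%.
Chain via Northgate Holdings Ltd → Ashford Ventures LLC (R2): 93% × 41% × 74% = 28.2162% of Quarry Media Ltd.
Chain via Orion Energy Co. → Stonebridge Logistics SA (R2): 68% × 26% × 16% = 2.8288% of Quarry Media Ltd.
Direct interest in Quarry Media Ltd: 4%.
Aggregating (R1): 28.2162% + 2.8288% + 4% = 35.045%.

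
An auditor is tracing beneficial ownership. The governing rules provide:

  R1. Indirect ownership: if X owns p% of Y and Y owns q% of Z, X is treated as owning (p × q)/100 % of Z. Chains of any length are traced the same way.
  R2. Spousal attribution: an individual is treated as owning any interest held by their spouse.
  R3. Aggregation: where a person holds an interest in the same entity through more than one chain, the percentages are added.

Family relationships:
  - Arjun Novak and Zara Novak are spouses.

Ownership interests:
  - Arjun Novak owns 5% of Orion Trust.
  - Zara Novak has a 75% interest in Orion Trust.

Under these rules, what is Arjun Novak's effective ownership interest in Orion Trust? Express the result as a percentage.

80%

By spousal attribution (R2), Arjun Novak is treated as also owning Zara Novak's interest in Orion Trust, giving 5% + 75% = 80%.
Direct interest in Orion Trust: 80%.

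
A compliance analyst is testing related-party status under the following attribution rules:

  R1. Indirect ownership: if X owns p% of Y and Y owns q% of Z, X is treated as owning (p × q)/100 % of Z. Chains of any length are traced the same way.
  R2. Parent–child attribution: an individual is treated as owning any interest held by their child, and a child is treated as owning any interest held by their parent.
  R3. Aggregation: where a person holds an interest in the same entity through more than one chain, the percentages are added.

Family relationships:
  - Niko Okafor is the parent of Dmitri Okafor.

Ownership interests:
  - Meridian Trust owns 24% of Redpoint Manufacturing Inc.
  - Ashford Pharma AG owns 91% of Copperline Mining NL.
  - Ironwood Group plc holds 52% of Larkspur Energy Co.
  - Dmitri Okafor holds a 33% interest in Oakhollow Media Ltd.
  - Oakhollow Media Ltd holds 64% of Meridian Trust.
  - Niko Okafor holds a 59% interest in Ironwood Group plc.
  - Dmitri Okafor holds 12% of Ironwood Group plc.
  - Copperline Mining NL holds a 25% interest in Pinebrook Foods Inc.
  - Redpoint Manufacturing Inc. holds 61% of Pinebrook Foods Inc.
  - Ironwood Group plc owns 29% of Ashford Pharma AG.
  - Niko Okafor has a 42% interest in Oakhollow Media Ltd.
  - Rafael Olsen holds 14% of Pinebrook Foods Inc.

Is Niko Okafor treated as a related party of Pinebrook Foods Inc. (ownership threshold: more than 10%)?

Yes

By parent–child attribution (R2), Niko Okafor is treated as also owning Dmitri Okafor's interest in Ironwood Group plc, giving 59% + 12% = 71%.
By parent–child attribution (R2), Niko Okafor is treated as also owning Dmitri Okafor's interest in Oakhollow Media Ltd, giving 42% + 33% = 75%.
Chain via Ironwood Group plc → Ashford Pharma AG → Copperline Mining NL (R1): 71% × 29% × 91% × 25% = 4.684225% of Pinebrook Foods Inc.
Chain via Oakhollow Media Ltd → Meridian Trust → Redpoint Manufacturing Inc. (R1): 75% × 64% × 24% × 61% = 7.0272% of Pinebrook Foods Inc.
Aggregating (R3): 4.684225% + 7.0272% = 11.711425%.
11.711425% exceeds the 10% threshold, so Niko is a related party to Pinebrook Foods Inc.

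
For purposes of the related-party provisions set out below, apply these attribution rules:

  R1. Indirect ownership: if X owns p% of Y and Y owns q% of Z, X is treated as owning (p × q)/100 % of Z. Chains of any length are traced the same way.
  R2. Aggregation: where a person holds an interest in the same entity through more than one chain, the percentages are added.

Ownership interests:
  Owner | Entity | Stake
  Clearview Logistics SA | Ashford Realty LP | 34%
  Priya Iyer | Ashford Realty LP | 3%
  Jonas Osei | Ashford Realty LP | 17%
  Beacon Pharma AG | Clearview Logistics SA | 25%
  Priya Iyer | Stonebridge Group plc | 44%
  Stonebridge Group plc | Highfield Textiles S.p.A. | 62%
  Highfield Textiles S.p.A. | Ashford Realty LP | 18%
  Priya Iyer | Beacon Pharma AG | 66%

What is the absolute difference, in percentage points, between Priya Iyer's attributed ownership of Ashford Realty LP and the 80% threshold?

Chain via Beacon Pharma AG → Clearview Logistics SA (R1): 66% × 25% × 34% = 5.61% of Ashford Realty LP.
Chain via Stonebridge Group plc → Highfield Textiles S.p.A. (R1): 44% × 62% × 18% = 4.9104% of Ashford Realty LP.
Direct interest in Ashford Realty LP: 3%.
Aggregating (R2): 5.61% + 4.9104% + 3% = 13.5204%.
13.5204% falls short of the 80% threshold by 66.4796 percentage points.

66.4796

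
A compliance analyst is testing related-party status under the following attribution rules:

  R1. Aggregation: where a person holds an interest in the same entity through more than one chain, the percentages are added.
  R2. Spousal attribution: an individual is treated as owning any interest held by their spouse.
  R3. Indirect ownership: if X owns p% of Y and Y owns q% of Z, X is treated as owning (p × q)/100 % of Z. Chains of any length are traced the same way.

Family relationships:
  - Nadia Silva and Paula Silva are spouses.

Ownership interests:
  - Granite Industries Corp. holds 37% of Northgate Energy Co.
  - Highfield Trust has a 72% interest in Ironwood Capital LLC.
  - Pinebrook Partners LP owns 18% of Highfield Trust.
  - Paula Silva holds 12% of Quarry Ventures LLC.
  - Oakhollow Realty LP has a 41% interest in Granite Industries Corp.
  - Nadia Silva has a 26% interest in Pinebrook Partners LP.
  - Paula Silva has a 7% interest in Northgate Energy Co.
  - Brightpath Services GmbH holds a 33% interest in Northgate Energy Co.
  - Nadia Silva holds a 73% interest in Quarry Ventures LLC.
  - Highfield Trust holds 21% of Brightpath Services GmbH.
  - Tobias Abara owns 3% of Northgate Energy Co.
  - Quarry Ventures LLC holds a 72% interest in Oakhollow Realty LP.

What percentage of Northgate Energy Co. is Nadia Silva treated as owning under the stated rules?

16.608364%

By spousal attribution (R2), Nadia Silva is treated as also owning Paula Silva's interest in Quarry Ventures LLC, giving 73% + 12% = 85%.
By spousal attribution (R2), Nadia Silva is treated as owning Paula Silva's 7% interest in Northgate Energy Co.
Chain via Pinebrook Partners LP → Highfield Trust → Brightpath Services GmbH (R3): 26% × 18% × 21% × 33% = 0.324324% of Northgate Energy Co.
Chain via Quarry Ventures LLC → Oakhollow Realty LP → Granite Industries Corp. (R3): 85% × 72% × 41% × 37% = 9.28404% of Northgate Energy Co.
Direct interest in Northgate Energy Co: 7%.
Aggregating (R1): 0.324324% + 9.28404% + 7% = 16.608364%.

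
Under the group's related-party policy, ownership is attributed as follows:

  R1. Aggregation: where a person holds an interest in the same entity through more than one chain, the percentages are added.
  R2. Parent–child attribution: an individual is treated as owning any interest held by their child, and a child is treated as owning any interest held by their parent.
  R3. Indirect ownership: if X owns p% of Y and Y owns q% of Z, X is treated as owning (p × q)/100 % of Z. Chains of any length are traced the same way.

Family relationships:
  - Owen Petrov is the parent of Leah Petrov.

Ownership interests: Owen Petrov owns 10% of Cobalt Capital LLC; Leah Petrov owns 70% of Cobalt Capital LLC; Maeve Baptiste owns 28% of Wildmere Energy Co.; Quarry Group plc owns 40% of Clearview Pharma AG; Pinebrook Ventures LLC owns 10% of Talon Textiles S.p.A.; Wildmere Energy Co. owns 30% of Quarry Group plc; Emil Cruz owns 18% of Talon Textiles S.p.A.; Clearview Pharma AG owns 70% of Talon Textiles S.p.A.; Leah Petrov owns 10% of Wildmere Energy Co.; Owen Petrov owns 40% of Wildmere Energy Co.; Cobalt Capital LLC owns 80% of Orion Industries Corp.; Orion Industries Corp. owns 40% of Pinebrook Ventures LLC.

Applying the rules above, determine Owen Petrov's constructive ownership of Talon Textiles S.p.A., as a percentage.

By parent–child attribution (R2), Owen Petrov is treated as also owning Leah Petrov's interest in Wildmere Energy Co, giving 40% + 10% = 50%.
By parent–child attribution (R2), Owen Petrov is treated as also owning Leah Petrov's interest in Cobalt Capital LLC, giving 10% + 70% = 80%.
Chain via Wildmere Energy Co. → Quarry Group plc → Clearview Pharma AG (R3): 50% × 30% × 40% × 70% = 4.2% of Talon Textiles S.p.A.
Chain via Cobalt Capital LLC → Orion Industries Corp. → Pinebrook Ventures LLC (R3): 80% × 80% × 40% × 10% = 2.56% of Talon Textiles S.p.A.
Aggregating (R1): 4.2% + 2.56% = 6.76%.

6.76%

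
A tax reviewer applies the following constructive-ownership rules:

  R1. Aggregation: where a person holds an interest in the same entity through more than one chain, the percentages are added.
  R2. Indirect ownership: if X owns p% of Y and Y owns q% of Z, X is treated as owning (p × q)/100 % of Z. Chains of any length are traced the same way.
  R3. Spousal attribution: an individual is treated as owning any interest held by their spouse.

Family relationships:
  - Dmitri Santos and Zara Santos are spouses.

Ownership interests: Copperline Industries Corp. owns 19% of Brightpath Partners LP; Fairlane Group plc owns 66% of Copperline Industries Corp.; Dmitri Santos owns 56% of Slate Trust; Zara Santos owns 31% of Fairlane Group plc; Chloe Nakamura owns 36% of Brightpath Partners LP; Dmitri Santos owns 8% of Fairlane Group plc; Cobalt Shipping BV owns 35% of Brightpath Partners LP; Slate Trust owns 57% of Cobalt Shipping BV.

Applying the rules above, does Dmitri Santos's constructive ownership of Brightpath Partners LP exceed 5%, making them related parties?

Yes

By spousal attribution (R3), Dmitri Santos is treated as also owning Zara Santos's interest in Fairlane Group plc, giving 8% + 31% = 39%.
Chain via Slate Trust → Cobalt Shipping BV (R2): 56% × 57% × 35% = 11.172% of Brightpath Partners LP.
Chain via Fairlane Group plc → Copperline Industries Corp. (R2): 39% × 66% × 19% = 4.8906% of Brightpath Partners LP.
Aggregating (R1): 11.172% + 4.8906% = 16.0626%.
16.0626% exceeds the 5% threshold, so Dmitri is a related party to Brightpath Partners LP.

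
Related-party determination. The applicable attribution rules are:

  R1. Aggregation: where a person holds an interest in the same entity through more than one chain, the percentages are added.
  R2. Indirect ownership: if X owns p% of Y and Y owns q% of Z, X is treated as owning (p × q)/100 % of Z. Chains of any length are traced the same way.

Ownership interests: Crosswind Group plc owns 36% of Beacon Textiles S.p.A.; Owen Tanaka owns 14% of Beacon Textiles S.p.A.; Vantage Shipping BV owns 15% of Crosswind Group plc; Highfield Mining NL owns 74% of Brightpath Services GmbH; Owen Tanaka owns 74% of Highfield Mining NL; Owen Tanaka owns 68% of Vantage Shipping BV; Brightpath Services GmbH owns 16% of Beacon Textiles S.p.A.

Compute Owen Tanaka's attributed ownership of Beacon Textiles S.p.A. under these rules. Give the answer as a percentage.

Chain via Vantage Shipping BV → Crosswind Group plc (R2): 68% × 15% × 36% = 3.672% of Beacon Textiles S.p.A.
Chain via Highfield Mining NL → Brightpath Services GmbH (R2): 74% × 74% × 16% = 8.7616% of Beacon Textiles S.p.A.
Direct interest in Beacon Textiles S.p.A: 14%.
Aggregating (R1): 3.672% + 8.7616% + 14% = 26.4336%.

26.4336%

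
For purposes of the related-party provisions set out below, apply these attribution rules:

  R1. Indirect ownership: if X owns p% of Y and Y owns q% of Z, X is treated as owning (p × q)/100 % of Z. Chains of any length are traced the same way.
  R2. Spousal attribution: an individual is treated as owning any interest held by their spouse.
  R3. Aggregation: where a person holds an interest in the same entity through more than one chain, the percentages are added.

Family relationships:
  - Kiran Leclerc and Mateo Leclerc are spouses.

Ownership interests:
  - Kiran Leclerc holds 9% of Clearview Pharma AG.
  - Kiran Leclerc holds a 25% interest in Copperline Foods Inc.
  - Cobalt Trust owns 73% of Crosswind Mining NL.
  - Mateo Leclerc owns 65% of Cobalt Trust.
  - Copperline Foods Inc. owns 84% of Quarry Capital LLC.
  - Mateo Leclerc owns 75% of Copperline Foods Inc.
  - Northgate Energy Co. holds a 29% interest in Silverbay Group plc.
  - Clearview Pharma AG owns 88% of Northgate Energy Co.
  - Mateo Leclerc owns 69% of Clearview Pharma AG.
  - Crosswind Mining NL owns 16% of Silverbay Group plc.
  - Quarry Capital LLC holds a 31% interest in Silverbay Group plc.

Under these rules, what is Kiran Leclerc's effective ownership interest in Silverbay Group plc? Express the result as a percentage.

By spousal attribution (R2), Kiran Leclerc is treated as also owning Mateo Leclerc's interest in Copperline Foods Inc, giving 25% + 75% = 100%.
By spousal attribution (R2), Kiran Leclerc is treated as also owning Mateo Leclerc's interest in Clearview Pharma AG, giving 9% + 69% = 78%.
By spousal attribution (R2), Kiran Leclerc is treated as owning Mateo Leclerc's 65% interest in Cobalt Trust.
Chain via Copperline Foods Inc. → Quarry Capital LLC (R1): 100% × 84% × 31% = 26.04% of Silverbay Group plc.
Chain via Clearview Pharma AG → Northgate Energy Co. (R1): 78% × 88% × 29% = 19.9056% of Silverbay Group plc.
Chain via Cobalt Trust → Crosswind Mining NL (R1): 65% × 73% × 16% = 7.592% of Silverbay Group plc.
Aggregating (R3): 26.04% + 19.9056% + 7.592% = 53.5376%.

53.5376%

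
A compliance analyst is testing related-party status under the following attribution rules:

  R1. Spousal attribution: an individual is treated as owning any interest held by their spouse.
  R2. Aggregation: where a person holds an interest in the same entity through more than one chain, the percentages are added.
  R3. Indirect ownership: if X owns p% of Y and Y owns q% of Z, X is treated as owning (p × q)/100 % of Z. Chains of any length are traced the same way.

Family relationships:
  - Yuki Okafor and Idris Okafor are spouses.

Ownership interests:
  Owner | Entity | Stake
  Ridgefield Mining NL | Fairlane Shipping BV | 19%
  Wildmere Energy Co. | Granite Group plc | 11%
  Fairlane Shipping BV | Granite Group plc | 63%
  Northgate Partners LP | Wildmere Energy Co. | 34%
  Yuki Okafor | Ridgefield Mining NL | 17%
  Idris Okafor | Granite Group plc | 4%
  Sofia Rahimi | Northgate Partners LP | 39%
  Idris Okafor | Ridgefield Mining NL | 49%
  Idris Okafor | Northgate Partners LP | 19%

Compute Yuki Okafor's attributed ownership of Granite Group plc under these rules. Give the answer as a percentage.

12.6108%

By spousal attribution (R1), Yuki Okafor is treated as also owning Idris Okafor's interest in Ridgefield Mining NL, giving 17% + 49% = 66%.
By spousal attribution (R1), Yuki Okafor is treated as owning Idris Okafor's 19% interest in Northgate Partners LP.
By spousal attribution (R1), Yuki Okafor is treated as owning Idris Okafor's 4% interest in Granite Group plc.
Chain via Ridgefield Mining NL → Fairlane Shipping BV (R3): 66% × 19% × 63% = 7.9002% of Granite Group plc.
Chain via Northgate Partners LP → Wildmere Energy Co. (R3): 19% × 34% × 11% = 0.7106% of Granite Group plc.
Direct interest in Granite Group plc: 4%.
Aggregating (R2): 7.9002% + 0.7106% + 4% = 12.6108%.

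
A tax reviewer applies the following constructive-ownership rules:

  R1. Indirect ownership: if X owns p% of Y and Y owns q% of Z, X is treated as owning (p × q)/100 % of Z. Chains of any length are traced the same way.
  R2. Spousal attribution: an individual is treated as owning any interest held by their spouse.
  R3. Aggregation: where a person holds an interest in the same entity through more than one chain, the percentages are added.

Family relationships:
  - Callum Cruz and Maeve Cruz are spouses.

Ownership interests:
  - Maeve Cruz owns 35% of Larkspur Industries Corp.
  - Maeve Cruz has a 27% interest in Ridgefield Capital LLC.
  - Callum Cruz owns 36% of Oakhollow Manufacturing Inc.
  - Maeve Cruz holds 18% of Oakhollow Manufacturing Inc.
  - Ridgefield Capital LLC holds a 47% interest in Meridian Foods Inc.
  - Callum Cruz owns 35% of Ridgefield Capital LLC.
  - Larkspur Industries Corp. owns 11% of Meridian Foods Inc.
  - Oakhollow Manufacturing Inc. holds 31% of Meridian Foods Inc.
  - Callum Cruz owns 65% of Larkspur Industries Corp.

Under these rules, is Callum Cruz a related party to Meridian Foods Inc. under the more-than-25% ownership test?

By spousal attribution (R2), Callum Cruz is treated as also owning Maeve Cruz's interest in Larkspur Industries Corp, giving 65% + 35% = 100%.
By spousal attribution (R2), Callum Cruz is treated as also owning Maeve Cruz's interest in Ridgefield Capital LLC, giving 35% + 27% = 62%.
By spousal attribution (R2), Callum Cruz is treated as also owning Maeve Cruz's interest in Oakhollow Manufacturing Inc, giving 36% + 18% = 54%.
Chain via Larkspur Industries Corp. (R1): 100% × 11% = 11% of Meridian Foods Inc.
Chain via Ridgefield Capital LLC (R1): 62% × 47% = 29.14% of Meridian Foods Inc.
Chain via Oakhollow Manufacturing Inc. (R1): 54% × 31% = 16.74% of Meridian Foods Inc.
Aggregating (R3): 11% + 29.14% + 16.74% = 56.88%.
56.88% exceeds the 25% threshold, so Callum is a related party to Meridian Foods Inc.

Yes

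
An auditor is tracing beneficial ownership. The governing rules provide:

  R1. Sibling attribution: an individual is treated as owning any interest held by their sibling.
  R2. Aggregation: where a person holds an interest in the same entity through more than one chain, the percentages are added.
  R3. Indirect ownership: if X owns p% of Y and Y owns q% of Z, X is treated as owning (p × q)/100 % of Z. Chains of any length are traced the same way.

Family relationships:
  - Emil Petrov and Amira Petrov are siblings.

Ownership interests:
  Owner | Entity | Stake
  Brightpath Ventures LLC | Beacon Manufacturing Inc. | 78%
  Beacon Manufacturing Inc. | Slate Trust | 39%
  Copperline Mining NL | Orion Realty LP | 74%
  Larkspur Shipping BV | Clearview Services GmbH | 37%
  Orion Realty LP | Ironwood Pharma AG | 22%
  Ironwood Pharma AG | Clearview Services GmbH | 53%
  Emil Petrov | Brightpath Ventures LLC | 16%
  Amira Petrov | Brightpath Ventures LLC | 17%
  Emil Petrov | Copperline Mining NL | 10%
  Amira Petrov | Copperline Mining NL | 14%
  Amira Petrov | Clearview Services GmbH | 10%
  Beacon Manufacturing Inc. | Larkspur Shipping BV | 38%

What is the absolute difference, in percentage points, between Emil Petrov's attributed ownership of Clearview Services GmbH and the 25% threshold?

9.31014

By sibling attribution (R1), Emil Petrov is treated as also owning Amira Petrov's interest in Copperline Mining NL, giving 10% + 14% = 24%.
By sibling attribution (R1), Emil Petrov is treated as also owning Amira Petrov's interest in Brightpath Ventures LLC, giving 16% + 17% = 33%.
By sibling attribution (R1), Emil Petrov is treated as owning Amira Petrov's 10% interest in Clearview Services GmbH.
Chain via Copperline Mining NL → Orion Realty LP → Ironwood Pharma AG (R3): 24% × 74% × 22% × 53% = 2.070816% of Clearview Services GmbH.
Chain via Brightpath Ventures LLC → Beacon Manufacturing Inc. → Larkspur Shipping BV (R3): 33% × 78% × 38% × 37% = 3.619044% of Clearview Services GmbH.
Direct interest in Clearview Services GmbH: 10%.
Aggregating (R2): 2.070816% + 3.619044% + 10% = 15.68986%.
15.68986% falls short of the 25% threshold by 9.31014 percentage points.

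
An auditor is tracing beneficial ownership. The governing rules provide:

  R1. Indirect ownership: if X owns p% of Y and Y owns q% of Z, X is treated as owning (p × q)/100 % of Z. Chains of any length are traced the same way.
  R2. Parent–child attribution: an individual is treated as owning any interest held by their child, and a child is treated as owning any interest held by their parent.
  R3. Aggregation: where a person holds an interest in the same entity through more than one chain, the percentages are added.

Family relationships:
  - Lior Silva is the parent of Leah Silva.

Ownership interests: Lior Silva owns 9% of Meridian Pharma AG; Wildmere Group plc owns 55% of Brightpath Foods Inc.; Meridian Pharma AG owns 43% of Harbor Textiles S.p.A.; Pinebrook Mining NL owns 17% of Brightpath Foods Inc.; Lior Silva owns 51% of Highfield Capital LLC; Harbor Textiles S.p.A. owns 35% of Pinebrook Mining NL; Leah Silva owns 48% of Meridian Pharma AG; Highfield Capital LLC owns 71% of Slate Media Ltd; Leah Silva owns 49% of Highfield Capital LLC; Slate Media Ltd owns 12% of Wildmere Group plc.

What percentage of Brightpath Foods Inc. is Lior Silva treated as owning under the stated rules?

By parent–child attribution (R2), Lior Silva is treated as also owning Leah Silva's interest in Meridian Pharma AG, giving 9% + 48% = 57%.
By parent–child attribution (R2), Lior Silva is treated as also owning Leah Silva's interest in Highfield Capital LLC, giving 51% + 49% = 100%.
Chain via Meridian Pharma AG → Harbor Textiles S.p.A. → Pinebrook Mining NL (R1): 57% × 43% × 35% × 17% = 1.458345% of Brightpath Foods Inc.
Chain via Highfield Capital LLC → Slate Media Ltd → Wildmere Group plc (R1): 100% × 71% × 12% × 55% = 4.686% of Brightpath Foods Inc.
Aggregating (R3): 1.458345% + 4.686% = 6.144345%.

6.144345%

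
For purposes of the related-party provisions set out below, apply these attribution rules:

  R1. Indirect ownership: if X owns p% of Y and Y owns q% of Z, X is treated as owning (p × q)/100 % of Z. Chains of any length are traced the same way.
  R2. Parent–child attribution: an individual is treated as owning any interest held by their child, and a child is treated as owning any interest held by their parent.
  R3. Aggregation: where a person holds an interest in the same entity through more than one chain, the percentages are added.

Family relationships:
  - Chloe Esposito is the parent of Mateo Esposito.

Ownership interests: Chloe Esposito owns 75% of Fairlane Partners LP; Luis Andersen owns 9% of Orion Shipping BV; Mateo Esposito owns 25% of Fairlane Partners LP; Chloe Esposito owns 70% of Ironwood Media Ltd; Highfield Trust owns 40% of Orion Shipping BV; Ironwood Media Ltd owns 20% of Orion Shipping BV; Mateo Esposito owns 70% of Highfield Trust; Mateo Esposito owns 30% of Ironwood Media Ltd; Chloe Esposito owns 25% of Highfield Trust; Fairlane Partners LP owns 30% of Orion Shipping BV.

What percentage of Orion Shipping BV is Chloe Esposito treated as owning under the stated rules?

By parent–child attribution (R2), Chloe Esposito is treated as also owning Mateo Esposito's interest in Ironwood Media Ltd, giving 70% + 30% = 100%.
By parent–child attribution (R2), Chloe Esposito is treated as also owning Mateo Esposito's interest in Highfield Trust, giving 25% + 70% = 95%.
By parent–child attribution (R2), Chloe Esposito is treated as also owning Mateo Esposito's interest in Fairlane Partners LP, giving 75% + 25% = 100%.
Chain via Ironwood Media Ltd (R1): 100% × 20% = 20% of Orion Shipping BV.
Chain via Highfield Trust (R1): 95% × 40% = 38% of Orion Shipping BV.
Chain via Fairlane Partners LP (R1): 100% × 30% = 30% of Orion Shipping BV.
Aggregating (R3): 20% + 38% + 30% = 88%.

88%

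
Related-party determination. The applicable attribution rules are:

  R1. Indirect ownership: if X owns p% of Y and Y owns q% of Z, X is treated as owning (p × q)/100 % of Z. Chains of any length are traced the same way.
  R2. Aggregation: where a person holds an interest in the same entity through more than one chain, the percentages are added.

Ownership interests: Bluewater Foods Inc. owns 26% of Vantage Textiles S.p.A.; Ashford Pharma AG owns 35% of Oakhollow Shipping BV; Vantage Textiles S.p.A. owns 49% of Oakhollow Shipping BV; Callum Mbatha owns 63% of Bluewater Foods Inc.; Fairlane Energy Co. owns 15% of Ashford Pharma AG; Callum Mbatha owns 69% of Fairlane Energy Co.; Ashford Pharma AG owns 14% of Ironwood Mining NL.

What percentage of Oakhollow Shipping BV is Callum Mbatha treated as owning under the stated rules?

11.6487%

Chain via Fairlane Energy Co. → Ashford Pharma AG (R1): 69% × 15% × 35% = 3.6225% of Oakhollow Shipping BV.
Chain via Bluewater Foods Inc. → Vantage Textiles S.p.A. (R1): 63% × 26% × 49% = 8.0262% of Oakhollow Shipping BV.
Aggregating (R2): 3.6225% + 8.0262% = 11.6487%.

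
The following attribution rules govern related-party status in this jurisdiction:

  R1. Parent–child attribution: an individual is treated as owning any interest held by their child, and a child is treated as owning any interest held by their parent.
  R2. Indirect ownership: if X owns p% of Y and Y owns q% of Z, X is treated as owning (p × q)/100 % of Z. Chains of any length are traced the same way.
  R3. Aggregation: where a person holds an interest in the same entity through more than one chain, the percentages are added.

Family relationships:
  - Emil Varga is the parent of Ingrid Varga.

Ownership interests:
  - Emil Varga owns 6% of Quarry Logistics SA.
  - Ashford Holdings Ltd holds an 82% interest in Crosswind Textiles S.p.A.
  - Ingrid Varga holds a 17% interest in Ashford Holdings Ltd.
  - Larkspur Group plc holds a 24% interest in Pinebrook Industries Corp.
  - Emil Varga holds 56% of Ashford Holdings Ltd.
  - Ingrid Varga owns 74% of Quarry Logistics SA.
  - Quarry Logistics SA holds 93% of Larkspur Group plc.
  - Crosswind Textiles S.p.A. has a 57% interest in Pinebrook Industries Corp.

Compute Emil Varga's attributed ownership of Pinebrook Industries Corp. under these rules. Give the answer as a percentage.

51.9762%

By parent–child attribution (R1), Emil Varga is treated as also owning Ingrid Varga's interest in Quarry Logistics SA, giving 6% + 74% = 80%.
By parent–child attribution (R1), Emil Varga is treated as also owning Ingrid Varga's interest in Ashford Holdings Ltd, giving 56% + 17% = 73%.
Chain via Quarry Logistics SA → Larkspur Group plc (R2): 80% × 93% × 24% = 17.856% of Pinebrook Industries Corp.
Chain via Ashford Holdings Ltd → Crosswind Textiles S.p.A. (R2): 73% × 82% × 57% = 34.1202% of Pinebrook Industries Corp.
Aggregating (R3): 17.856% + 34.1202% = 51.9762%.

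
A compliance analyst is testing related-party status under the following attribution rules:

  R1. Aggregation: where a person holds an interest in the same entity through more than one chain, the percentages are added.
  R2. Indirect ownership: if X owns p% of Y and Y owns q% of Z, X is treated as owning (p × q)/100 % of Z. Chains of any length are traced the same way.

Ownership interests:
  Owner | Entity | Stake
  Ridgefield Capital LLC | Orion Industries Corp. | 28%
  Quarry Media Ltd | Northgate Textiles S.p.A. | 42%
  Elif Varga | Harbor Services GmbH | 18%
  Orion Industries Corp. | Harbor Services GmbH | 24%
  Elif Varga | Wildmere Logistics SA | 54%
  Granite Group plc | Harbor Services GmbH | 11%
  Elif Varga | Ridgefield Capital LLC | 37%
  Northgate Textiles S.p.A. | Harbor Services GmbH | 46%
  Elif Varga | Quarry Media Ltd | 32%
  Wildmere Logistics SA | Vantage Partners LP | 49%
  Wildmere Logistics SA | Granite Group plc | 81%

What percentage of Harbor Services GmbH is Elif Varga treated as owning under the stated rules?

Chain via Ridgefield Capital LLC → Orion Industries Corp. (R2): 37% × 28% × 24% = 2.4864% of Harbor Services GmbH.
Chain via Quarry Media Ltd → Northgate Textiles S.p.A. (R2): 32% × 42% × 46% = 6.1824% of Harbor Services GmbH.
Chain via Wildmere Logistics SA → Granite Group plc (R2): 54% × 81% × 11% = 4.8114% of Harbor Services GmbH.
Direct interest in Harbor Services GmbH: 18%.
Aggregating (R1): 2.4864% + 6.1824% + 4.8114% + 18% = 31.4802%.

31.4802%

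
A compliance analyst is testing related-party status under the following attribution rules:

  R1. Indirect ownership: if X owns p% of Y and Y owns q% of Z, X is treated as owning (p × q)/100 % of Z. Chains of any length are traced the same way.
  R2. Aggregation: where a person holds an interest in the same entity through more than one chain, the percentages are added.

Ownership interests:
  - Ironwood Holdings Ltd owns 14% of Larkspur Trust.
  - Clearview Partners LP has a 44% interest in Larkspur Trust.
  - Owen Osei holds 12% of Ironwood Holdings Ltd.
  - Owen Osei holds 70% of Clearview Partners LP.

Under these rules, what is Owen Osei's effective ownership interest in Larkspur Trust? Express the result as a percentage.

Chain via Clearview Partners LP (R1): 70% × 44% = 30.8% of Larkspur Trust.
Chain via Ironwood Holdings Ltd (R1): 12% × 14% = 1.68% of Larkspur Trust.
Aggregating (R2): 30.8% + 1.68% = 32.48%.

32.48%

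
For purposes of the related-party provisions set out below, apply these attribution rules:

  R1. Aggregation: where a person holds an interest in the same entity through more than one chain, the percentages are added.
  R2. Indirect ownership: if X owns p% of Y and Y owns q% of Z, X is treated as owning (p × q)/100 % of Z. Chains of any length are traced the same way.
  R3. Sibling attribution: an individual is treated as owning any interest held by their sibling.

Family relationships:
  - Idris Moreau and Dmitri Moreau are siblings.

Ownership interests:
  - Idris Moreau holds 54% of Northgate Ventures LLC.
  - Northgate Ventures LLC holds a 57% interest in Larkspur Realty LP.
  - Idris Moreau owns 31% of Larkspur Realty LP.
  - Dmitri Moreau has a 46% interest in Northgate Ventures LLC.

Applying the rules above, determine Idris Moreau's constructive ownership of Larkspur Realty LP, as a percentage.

By sibling attribution (R3), Idris Moreau is treated as also owning Dmitri Moreau's interest in Northgate Ventures LLC, giving 54% + 46% = 100%.
Chain via Northgate Ventures LLC (R2): 100% × 57% = 57% of Larkspur Realty LP.
Direct interest in Larkspur Realty LP: 31%.
Aggregating (R1): 57% + 31% = 88%.

88%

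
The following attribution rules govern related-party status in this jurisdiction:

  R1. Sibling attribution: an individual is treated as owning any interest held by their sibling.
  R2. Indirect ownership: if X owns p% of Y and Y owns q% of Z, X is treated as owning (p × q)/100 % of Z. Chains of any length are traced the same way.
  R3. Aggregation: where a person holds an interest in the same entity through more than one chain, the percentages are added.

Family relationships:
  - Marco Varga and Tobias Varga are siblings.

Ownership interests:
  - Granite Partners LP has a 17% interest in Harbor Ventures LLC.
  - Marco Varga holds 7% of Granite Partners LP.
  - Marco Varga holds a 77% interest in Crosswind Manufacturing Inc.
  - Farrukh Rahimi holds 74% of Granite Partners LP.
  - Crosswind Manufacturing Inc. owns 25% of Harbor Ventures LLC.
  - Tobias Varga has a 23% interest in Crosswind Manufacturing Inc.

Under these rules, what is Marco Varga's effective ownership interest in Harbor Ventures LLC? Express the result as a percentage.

26.19%

By sibling attribution (R1), Marco Varga is treated as also owning Tobias Varga's interest in Crosswind Manufacturing Inc, giving 77% + 23% = 100%.
Chain via Granite Partners LP (R2): 7% × 17% = 1.19% of Harbor Ventures LLC.
Chain via Crosswind Manufacturing Inc. (R2): 100% × 25% = 25% of Harbor Ventures LLC.
Aggregating (R3): 1.19% + 25% = 26.19%.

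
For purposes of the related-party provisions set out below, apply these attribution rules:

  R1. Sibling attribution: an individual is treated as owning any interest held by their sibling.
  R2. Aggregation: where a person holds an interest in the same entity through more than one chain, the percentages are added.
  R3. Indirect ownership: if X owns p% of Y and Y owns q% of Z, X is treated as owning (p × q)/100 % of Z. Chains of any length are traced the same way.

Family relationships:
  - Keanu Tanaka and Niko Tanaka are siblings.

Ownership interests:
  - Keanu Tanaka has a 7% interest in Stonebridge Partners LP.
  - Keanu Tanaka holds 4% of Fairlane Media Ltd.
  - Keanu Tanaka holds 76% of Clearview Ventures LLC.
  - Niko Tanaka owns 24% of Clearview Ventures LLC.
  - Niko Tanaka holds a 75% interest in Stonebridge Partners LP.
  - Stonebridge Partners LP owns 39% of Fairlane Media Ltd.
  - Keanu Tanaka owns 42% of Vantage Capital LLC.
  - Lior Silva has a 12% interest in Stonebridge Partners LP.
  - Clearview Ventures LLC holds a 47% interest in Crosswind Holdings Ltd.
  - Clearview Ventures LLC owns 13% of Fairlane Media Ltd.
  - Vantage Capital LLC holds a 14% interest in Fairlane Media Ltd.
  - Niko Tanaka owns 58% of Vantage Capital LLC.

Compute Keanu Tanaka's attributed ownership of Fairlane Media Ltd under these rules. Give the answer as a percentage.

By sibling attribution (R1), Keanu Tanaka is treated as also owning Niko Tanaka's interest in Clearview Ventures LLC, giving 76% + 24% = 100%.
By sibling attribution (R1), Keanu Tanaka is treated as also owning Niko Tanaka's interest in Stonebridge Partners LP, giving 7% + 75% = 82%.
By sibling attribution (R1), Keanu Tanaka is treated as also owning Niko Tanaka's interest in Vantage Capital LLC, giving 42% + 58% = 100%.
Chain via Clearview Ventures LLC (R3): 100% × 13% = 13% of Fairlane Media Ltd.
Chain via Stonebridge Partners LP (R3): 82% × 39% = 31.98% of Fairlane Media Ltd.
Chain via Vantage Capital LLC (R3): 100% × 14% = 14% of Fairlane Media Ltd.
Direct interest in Fairlane Media Ltd: 4%.
Aggregating (R2): 13% + 31.98% + 14% + 4% = 62.98%.

62.98%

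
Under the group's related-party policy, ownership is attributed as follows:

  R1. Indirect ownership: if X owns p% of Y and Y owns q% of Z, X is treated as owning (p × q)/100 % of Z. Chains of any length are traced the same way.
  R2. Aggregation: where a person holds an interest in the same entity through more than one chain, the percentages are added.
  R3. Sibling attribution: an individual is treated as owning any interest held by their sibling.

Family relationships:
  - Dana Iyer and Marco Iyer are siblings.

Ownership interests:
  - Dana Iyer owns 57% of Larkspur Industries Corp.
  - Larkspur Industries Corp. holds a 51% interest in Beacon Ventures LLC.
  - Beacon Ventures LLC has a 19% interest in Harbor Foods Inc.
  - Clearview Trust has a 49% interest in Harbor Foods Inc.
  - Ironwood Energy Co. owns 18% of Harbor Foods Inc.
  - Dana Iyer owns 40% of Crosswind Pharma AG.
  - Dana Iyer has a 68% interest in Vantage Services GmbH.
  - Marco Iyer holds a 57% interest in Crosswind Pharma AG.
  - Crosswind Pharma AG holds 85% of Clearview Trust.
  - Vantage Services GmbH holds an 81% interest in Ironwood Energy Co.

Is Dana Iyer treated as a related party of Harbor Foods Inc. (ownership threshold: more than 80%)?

By sibling attribution (R3), Dana Iyer is treated as also owning Marco Iyer's interest in Crosswind Pharma AG, giving 40% + 57% = 97%.
Chain via Vantage Services GmbH → Ironwood Energy Co. (R1): 68% × 81% × 18% = 9.9144% of Harbor Foods Inc.
Chain via Crosswind Pharma AG → Clearview Trust (R1): 97% × 85% × 49% = 40.4005% of Harbor Foods Inc.
Chain via Larkspur Industries Corp. → Beacon Ventures LLC (R1): 57% × 51% × 19% = 5.5233% of Harbor Foods Inc.
Aggregating (R2): 9.9144% + 40.4005% + 5.5233% = 55.8382%.
55.8382% does not exceed the 80% threshold, so Dana is not a related party to Harbor Foods Inc.

No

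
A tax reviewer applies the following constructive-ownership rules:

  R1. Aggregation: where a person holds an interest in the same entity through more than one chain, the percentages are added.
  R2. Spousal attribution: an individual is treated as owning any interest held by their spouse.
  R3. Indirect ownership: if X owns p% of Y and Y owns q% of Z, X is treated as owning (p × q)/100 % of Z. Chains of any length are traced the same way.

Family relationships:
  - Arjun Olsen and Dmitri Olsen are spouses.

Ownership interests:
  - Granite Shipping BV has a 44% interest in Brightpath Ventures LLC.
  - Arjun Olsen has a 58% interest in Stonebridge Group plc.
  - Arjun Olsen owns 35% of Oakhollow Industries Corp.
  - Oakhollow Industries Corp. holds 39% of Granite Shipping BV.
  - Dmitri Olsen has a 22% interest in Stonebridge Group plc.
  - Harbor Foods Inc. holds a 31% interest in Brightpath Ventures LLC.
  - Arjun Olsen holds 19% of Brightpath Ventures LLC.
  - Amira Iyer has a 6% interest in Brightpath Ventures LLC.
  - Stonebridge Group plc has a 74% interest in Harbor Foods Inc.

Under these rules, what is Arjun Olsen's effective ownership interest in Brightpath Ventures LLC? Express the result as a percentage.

By spousal attribution (R2), Arjun Olsen is treated as also owning Dmitri Olsen's interest in Stonebridge Group plc, giving 58% + 22% = 80%.
Chain via Oakhollow Industries Corp. → Granite Shipping BV (R3): 35% × 39% × 44% = 6.006% of Brightpath Ventures LLC.
Chain via Stonebridge Group plc → Harbor Foods Inc. (R3): 80% × 74% × 31% = 18.352% of Brightpath Ventures LLC.
Direct interest in Brightpath Ventures LLC: 19%.
Aggregating (R1): 6.006% + 18.352% + 19% = 43.358%.

43.358%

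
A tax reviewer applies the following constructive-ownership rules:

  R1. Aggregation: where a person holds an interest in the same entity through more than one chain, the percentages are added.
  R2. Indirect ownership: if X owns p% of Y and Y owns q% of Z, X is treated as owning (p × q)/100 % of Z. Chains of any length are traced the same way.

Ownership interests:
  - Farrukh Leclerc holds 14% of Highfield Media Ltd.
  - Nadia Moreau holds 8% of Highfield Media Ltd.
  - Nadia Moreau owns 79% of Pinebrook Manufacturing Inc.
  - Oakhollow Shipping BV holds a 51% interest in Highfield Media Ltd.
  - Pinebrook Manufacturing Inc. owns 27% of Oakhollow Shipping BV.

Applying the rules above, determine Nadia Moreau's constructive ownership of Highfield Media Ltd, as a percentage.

18.8783%

Chain via Pinebrook Manufacturing Inc. → Oakhollow Shipping BV (R2): 79% × 27% × 51% = 10.8783% of Highfield Media Ltd.
Direct interest in Highfield Media Ltd: 8%.
Aggregating (R1): 10.8783% + 8% = 18.8783%.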